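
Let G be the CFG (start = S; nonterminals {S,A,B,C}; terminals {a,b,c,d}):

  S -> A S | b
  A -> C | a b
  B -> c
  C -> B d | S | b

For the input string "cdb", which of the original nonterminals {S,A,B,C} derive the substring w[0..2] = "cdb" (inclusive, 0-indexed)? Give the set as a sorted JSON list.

Convert to CNF:
  S -> A S | b
  A -> A S | B T0 | T1 T2 | b
  B -> c
  C -> A S | B T0 | b
  T0 -> d
  T1 -> a
  T2 -> b

Fill CYK table bottom-up, restricted to cells inside w[0..2]:
  [0..0]={B}  "c"
  [1..1]={T0}  "d"  orig:{}
  [2..2]={A,C,S,T2}  "b"  orig:{A,C,S}
  [0..1]={A,C}  "cd"
  [1..2]=∅  "db"
  [0..2]={A,C,S}  "cdb"

Original NTs in T[0,2] deriving "cdb": ["A", "C", "S"]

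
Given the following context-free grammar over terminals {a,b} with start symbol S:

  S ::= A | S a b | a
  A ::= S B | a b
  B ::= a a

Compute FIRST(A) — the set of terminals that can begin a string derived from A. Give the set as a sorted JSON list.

Compute FIRST by fixpoint:
pass 1:
  A via A→a b: +{a}
  B via B→a a: +{a}
  S via S→A: +{a}
  FIRST(S)={a}  FIRST(A)={a}  FIRST(B)={a}
pass 2: — fixpoint
  FIRST(S)={a}  FIRST(A)={a}  FIRST(B)={a}

FIRST(A) = ["a"]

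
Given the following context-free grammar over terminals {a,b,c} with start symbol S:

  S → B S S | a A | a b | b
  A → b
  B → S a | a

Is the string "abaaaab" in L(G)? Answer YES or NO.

CNF form of G:
  S -> B X2 | T0 A | T0 T1 | b
  A -> b
  B -> S T0 | a
  T0 -> a
  T1 -> b
  X2 -> S S

CYK fill:
  cell(0,0) a: {B,T0}  orig:{B}
  cell(1,1) b: {A,S,T1}  orig:{A,S}
  cell(2,2) a: {B,T0}  orig:{B}
  cell(3,3) a: {B,T0}  orig:{B}
  cell(4,4) a: {B,T0}  orig:{B}
  cell(5,5) a: {B,T0}  orig:{B}
  cell(6,6) b: {A,S,T1}  orig:{A,S}
  cell(0,1) ab: {S}
  cell(1,2) ba: {B}
  cell(2,3) aa: ∅
  cell(3,4) aa: ∅
  cell(4,5) aa: ∅
  cell(5,6) ab: {S}
  cell(0,2) aba: {B}
  cell(1,3) baa: ∅
  cell(2,4) aaa: ∅
  cell(3,5) aaa: ∅
  cell(4,6) aab: ∅
  cell(0,3) abaa: ∅
  cell(1,4) baaa: ∅
  cell(2,5) aaaa: ∅
  cell(3,6) aaab: ∅
  cell(0,4) abaaa: ∅
  cell(1,5) baaaa: ∅
  cell(2,6) aaaab: ∅
  cell(0,5) abaaaa: ∅
  cell(1,6) baaaab: ∅
  cell(0,6) abaaaab: ∅

S ∉ T[0,6] ⇒ NO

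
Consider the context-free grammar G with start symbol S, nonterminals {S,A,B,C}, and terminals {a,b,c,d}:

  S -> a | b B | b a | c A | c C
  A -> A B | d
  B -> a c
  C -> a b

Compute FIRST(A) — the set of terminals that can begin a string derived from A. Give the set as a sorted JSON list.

FIRST iteration:
iter 1:
  A via A→d: +{d}
  B via B→a c: +{a}
  C via C→a b: +{a}
  S via S→a: +{a}
  S via S→b B: +{b}
  S via S→c A: +{c}
  FIRST[S]={a,b,c}  FIRST[A]={d}  FIRST[B]={a}  FIRST[C]={a}
iter 2: (no change)
  FIRST[S]={a,b,c}  FIRST[A]={d}  FIRST[B]={a}  FIRST[C]={a}

FIRST(A) = ["d"]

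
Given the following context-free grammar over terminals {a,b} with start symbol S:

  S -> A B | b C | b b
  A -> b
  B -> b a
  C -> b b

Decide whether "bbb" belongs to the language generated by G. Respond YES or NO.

CNF form of G:
  S -> A B | T0 C | T0 T0
  A -> b
  B -> T0 T1
  C -> T0 T0
  T0 -> b
  T1 -> a

Fill CYK table bottom-up:
  [0..0]={A,T0}  "b"  orig:{A}
  [1..1]={A,T0}  "b"  orig:{A}
  [2..2]={A,T0}  "b"  orig:{A}
  [0..1]={C,S}  "bb"
  [1..2]={C,S}  "bb"
  [0..2]={S}  "bbb"

S ∈ T[0,2] ⇒ YES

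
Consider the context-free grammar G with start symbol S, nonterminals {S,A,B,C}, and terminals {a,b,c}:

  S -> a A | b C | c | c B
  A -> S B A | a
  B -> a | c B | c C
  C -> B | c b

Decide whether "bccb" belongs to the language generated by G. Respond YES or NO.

Convert to CNF:
  S -> T0 B | T1 C | T2 A | c
  A -> S X3 | a
  B -> T0 B | T0 C | a
  C -> T0 B | T0 C | T0 T1 | a
  T0 -> c
  T1 -> b
  T2 -> a
  X3 -> B A

Fill CYK table bottom-up:
  [0..0]={T1}  "b"  orig:{}
  [1..1]={S,T0}  "c"  orig:{S}
  [2..2]={S,T0}  "c"  orig:{S}
  [3..3]={T1}  "b"  orig:{}
  [0..1]=∅  "bc"
  [1..2]=∅  "cc"
  [2..3]={C}  "cb"
  [0..2]=∅  "bcc"
  [1..3]={B,C}  "ccb"
  [0..3]={S}  "bccb"

S ∈ T[0,3] ⇒ YES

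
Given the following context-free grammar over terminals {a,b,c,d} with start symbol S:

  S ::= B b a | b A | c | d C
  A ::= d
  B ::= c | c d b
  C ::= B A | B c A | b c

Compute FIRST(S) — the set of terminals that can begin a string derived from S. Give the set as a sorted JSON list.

FIRST sets, iterate to fixpoint:
pass 1:
  A via A→d: +{d}
  B via B→c: +{c}
  C via C→B A: +{c}
  C via C→b c: +{b}
  S via S→B b a: +{c}
  S via S→b A: +{b}
  S via S→d C: +{d}
  FIRST[S]={b,c,d}  FIRST[A]={d}  FIRST[B]={c}  FIRST[C]={b,c}
pass 2: (stable)
  FIRST[S]={b,c,d}  FIRST[A]={d}  FIRST[B]={c}  FIRST[C]={b,c}

FIRST(S) = ["b", "c", "d"]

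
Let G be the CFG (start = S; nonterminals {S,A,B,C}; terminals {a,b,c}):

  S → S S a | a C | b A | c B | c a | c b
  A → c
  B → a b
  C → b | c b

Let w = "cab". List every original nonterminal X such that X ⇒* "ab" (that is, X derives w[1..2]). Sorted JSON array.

CNF form of G:
  S -> S X3 | T0 C | T1 A | T2 B | T2 T0 | T2 T1
  A -> c
  B -> T0 T1
  C -> T2 T1 | b
  T0 -> a
  T1 -> b
  T2 -> c
  X3 -> S T0

Fill CYK table bottom-up, restricted to cells inside w[1..2]:
  [1..1]={T0}  "a"  orig:{}
  [2..2]={C,T1}  "b"  orig:{C}
  [1..2]={B,S}  "ab"

Original NTs in T[1,2] deriving "ab": ["B", "S"]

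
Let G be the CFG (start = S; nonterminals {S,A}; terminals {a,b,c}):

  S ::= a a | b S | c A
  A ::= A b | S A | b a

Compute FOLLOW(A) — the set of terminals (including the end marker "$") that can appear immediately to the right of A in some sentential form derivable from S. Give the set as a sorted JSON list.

FIRST iteration:
iter 1:
  A via A→b a: +{b}
  S via S→a a: +{a}
  S via S→b S: +{b}
  S via S→c A: +{c}
  FIRST[S]={a,b,c}  FIRST[A]={b}
iter 2:
  A via A→S A: +{a,c}
  FIRST[S]={a,b,c}  FIRST[A]={a,b,c}
iter 3: — fixpoint
  FIRST[S]={a,b,c}  FIRST[A]={a,b,c}

FOLLOW sets:
initialize: $ ∈ FOLLOW(S)
pass 1:
  A→A b: FOLLOW(A) ⊇ FIRST(b) = {b}; new: +{b}
  A→S A: FOLLOW(S) ⊇ FIRST(A) = {a,b,c}; new: +{a,b,c}
  S→c A: FOLLOW(A) ⊇ FOLLOW(S) ⊇ {$,a,b,c}; new: +{$,a,c}
  FOLLOW[S]={$,a,b,c}  FOLLOW[A]={$,a,b,c}
pass 2: (no change)
  FOLLOW[S]={$,a,b,c}  FOLLOW[A]={$,a,b,c}

FOLLOW(A) = ["$", "a", "b", "c"]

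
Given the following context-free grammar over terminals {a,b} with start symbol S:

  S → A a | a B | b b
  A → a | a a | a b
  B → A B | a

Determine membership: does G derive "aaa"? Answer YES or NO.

CNF form of G:
  S -> A T0 | T0 B | T1 T1
  A -> T0 T0 | T0 T1 | a
  B -> A B | a
  T0 -> a
  T1 -> b

Fill CYK table bottom-up:
  [0..0]={A,B,T0}  "a"  orig:{A,B}
  [1..1]={A,B,T0}  "a"  orig:{A,B}
  [2..2]={A,B,T0}  "a"  orig:{A,B}
  [0..1]={A,B,S}  "aa"
  [1..2]={A,B,S}  "aa"
  [0..2]={B,S}  "aaa"

S ∈ T[0,2] ⇒ YES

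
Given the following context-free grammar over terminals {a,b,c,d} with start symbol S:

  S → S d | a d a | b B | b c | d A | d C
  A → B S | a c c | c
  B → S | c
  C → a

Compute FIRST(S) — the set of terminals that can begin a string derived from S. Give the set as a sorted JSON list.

Compute FIRST by fixpoint:
round 1:
  A via A→a c c: +{a}
  A via A→c: +{c}
  B via B→c: +{c}
  C via C→a: +{a}
  S via S→a d a: +{a}
  S via S→b B: +{b}
  S via S→d A: +{d}
  FIRST(S)={a,b,d}  FIRST(A)={a,c}  FIRST(B)={c}  FIRST(C)={a}
round 2:
  B via B→S: +{a,b,d}
  FIRST(S)={a,b,d}  FIRST(A)={a,c}  FIRST(B)={a,b,c,d}  FIRST(C)={a}
round 3:
  A via A→B S: +{b,d}
  FIRST(S)={a,b,d}  FIRST(A)={a,b,c,d}  FIRST(B)={a,b,c,d}  FIRST(C)={a}
round 4: (no change)
  FIRST(S)={a,b,d}  FIRST(A)={a,b,c,d}  FIRST(B)={a,b,c,d}  FIRST(C)={a}

FIRST(S) = ["a", "b", "d"]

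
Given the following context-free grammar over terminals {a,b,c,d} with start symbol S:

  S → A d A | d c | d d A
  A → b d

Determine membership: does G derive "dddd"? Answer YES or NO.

Convert to CNF:
  S -> A X3 | T1 T2 | T1 X4
  A -> T0 T1
  T0 -> b
  T1 -> d
  T2 -> c
  X3 -> T1 A
  X4 -> T1 A

CYK table (by increasing span):
  T[0,0] 'd' = {T1}  orig:{}
  T[1,1] 'd' = {T1}  orig:{}
  T[2,2] 'd' = {T1}  orig:{}
  T[3,3] 'd' = {T1}  orig:{}
  T[0,1] 'dd' = ∅
  T[1,2] 'dd' = ∅
  T[2,3] 'dd' = ∅
  T[0,2] 'ddd' = ∅
  T[1,3] 'ddd' = ∅
  T[0,3] 'dddd' = ∅

S ∉ T[0,3] ⇒ NO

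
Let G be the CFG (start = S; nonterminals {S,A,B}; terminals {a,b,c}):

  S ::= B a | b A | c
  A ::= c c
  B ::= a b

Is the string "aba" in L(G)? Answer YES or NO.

CNF form of G:
  S -> B T1 | T2 A | c
  A -> T0 T0
  B -> T1 T2
  T0 -> c
  T1 -> a
  T2 -> b

CYK table (by increasing span):
  [0..0]={T1}  "a"  orig:{}
  [1..1]={T2}  "b"  orig:{}
  [2..2]={T1}  "a"  orig:{}
  [0..1]={B}  "ab"
  [1..2]=∅  "ba"
  [0..2]={S}  "aba"

S ∈ T[0,2] ⇒ YES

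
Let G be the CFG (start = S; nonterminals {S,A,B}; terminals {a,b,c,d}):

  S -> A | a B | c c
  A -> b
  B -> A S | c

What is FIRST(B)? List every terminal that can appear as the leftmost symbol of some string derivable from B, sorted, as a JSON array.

Compute FIRST by fixpoint:
[1]
  A via A→b: +{b}
  B via B→A S: +{b}
  B via B→c: +{c}
  S via S→A: +{b}
  S via S→a B: +{a}
  S via S→c c: +{c}
  S: {a,b,c}  A: {b}  B: {b,c}
[2] (no change)
  S: {a,b,c}  A: {b}  B: {b,c}

FIRST(B) = ["b", "c"]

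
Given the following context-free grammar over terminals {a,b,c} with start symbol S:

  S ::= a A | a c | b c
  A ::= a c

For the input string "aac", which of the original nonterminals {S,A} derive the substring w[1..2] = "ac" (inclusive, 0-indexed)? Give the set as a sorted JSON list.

Convert to CNF:
  S -> T0 A | T0 T1 | T2 T1
  A -> T0 T1
  T0 -> a
  T1 -> c
  T2 -> b

CYK table (by increasing span) (cells [i..j] with 1 ≤ i ≤ j ≤ 2 only):
  cell(1,1) a: {T0}  orig:{}
  cell(2,2) c: {T1}  orig:{}
  cell(1,2) ac: {A,S}

Original NTs in T[1,2] deriving "ac": ["A", "S"]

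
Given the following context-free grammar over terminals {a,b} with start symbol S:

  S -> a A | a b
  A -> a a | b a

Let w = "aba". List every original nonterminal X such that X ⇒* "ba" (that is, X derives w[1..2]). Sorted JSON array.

Convert to CNF:
  S -> T0 A | T0 T1
  A -> T0 T0 | T1 T0
  T0 -> a
  T1 -> b

CYK fill — only the sub-triangle for w[1..2]:
  cell(1,1) b: {T1}  orig:{}
  cell(2,2) a: {T0}  orig:{}
  cell(1,2) ba: {A}

Original NTs in T[1,2] deriving "ba": ["A"]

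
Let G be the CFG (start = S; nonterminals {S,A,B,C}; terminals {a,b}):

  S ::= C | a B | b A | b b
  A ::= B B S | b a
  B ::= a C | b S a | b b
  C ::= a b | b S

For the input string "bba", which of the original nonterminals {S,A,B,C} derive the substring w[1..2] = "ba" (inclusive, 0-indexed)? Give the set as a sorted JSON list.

CNF form of G:
  S -> T0 A | T0 S | T0 T0 | T1 B | T1 T0
  A -> B X2 | T0 T1
  B -> T0 T0 | T0 X3 | T1 C
  C -> T0 S | T1 T0
  T0 -> b
  T1 -> a
  X2 -> B S
  X3 -> S T1

Fill CYK table bottom-up (cells [i..j] with 1 ≤ i ≤ j ≤ 2 only):
  T[1,1] 'b' = {T0}  orig:{}
  T[2,2] 'a' = {T1}  orig:{}
  T[1,2] 'ba' = {A}

Original NTs in T[1,2] deriving "ba": ["A"]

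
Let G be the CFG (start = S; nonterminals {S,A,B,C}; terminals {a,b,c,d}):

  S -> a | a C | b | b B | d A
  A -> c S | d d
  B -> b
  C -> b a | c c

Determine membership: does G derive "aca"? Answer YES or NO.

Convert to CNF:
  S -> T1 A | T2 B | T3 C | a | b
  A -> T0 S | T1 T1
  B -> b
  C -> T0 T0 | T2 T3
  T0 -> c
  T1 -> d
  T2 -> b
  T3 -> a

Fill CYK table bottom-up:
  [0..0]={S,T3}  "a"  orig:{S}
  [1..1]={T0}  "c"  orig:{}
  [2..2]={S,T3}  "a"  orig:{S}
  [0..1]=∅  "ac"
  [1..2]={A}  "ca"
  [0..2]=∅  "aca"

S ∉ T[0,2] ⇒ NO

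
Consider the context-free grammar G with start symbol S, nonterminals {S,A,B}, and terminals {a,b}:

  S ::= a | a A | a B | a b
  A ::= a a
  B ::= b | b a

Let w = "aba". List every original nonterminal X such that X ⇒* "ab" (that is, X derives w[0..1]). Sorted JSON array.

CNF form of G:
  S -> T0 A | T0 B | T0 T1 | a
  A -> T0 T0
  B -> T1 T0 | b
  T0 -> a
  T1 -> b

CYK table (by increasing span) — only the sub-triangle for w[0..1]:
  T[0,0] 'a' = {S,T0}  orig:{S}
  T[1,1] 'b' = {B,T1}  orig:{B}
  T[0,1] 'ab' = {S}

Original NTs in T[0,1] deriving "ab": ["S"]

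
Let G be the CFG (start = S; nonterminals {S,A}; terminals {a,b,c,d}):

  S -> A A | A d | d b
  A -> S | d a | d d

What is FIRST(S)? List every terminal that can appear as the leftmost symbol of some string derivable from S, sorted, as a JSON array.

FIRST sets, iterate to fixpoint:
pass 1:
  A via A→d a: +{d}
  S via S→A A: +{d}
  FIRST(S)={d}  FIRST(A)={d}
pass 2: — fixpoint
  FIRST(S)={d}  FIRST(A)={d}

FIRST(S) = ["d"]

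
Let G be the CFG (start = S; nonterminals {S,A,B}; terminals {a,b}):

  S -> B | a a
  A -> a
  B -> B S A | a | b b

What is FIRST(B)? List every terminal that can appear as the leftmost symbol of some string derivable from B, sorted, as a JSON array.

FIRST iteration:
iter 1:
  A via A→a: +{a}
  B via B→a: +{a}
  B via B→b b: +{b}
  S via S→B: +{a,b}
  FIRST[S]={a,b}  FIRST[A]={a}  FIRST[B]={a,b}
iter 2: — fixpoint
  FIRST[S]={a,b}  FIRST[A]={a}  FIRST[B]={a,b}

FIRST(B) = ["a", "b"]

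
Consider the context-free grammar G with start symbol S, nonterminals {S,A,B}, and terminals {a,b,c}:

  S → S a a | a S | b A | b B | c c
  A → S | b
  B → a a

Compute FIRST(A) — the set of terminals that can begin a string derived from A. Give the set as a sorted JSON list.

FIRST sets, iterate to fixpoint:
pass 1:
  A via A→b: +{b}
  B via B→a a: +{a}
  S via S→a S: +{a}
  S via S→b A: +{b}
  S via S→c c: +{c}
  FIRST[S]={a,b,c}  FIRST[A]={b}  FIRST[B]={a}
pass 2:
  A via A→S: +{a,c}
  FIRST[S]={a,b,c}  FIRST[A]={a,b,c}  FIRST[B]={a}
pass 3: (no change)
  FIRST[S]={a,b,c}  FIRST[A]={a,b,c}  FIRST[B]={a}

FIRST(A) = ["a", "b", "c"]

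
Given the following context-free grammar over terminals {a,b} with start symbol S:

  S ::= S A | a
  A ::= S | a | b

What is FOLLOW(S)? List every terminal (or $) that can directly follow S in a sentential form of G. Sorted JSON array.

FIRST iteration:
round 1:
  A via A→a: +{a}
  A via A→b: +{b}
  S via S→a: +{a}
  FIRST[S]={a}  FIRST[A]={a,b}
round 2: — fixpoint
  FIRST[S]={a}  FIRST[A]={a,b}

FOLLOW sets:
seed FOLLOW(S) with $
round 1:
  S→S A: FOLLOW(S) ⊇ FIRST(A) = {a,b}; new: +{a,b}
  S→S A: FOLLOW(A) ⊇ FOLLOW(S) ⊇ {$,a,b}; new: +{$,a,b}
  S: {$,a,b}  A: {$,a,b}
round 2: (stable)
  S: {$,a,b}  A: {$,a,b}

FOLLOW(S) = ["$", "a", "b"]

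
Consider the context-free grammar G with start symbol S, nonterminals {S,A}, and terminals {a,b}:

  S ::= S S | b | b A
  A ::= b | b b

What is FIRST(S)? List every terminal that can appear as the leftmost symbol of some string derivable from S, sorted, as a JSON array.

FIRST iteration:
round 1:
  A via A→b: +{b}
  S via S→b: +{b}
  FIRST(S)={b}  FIRST(A)={b}
round 2: (stable)
  FIRST(S)={b}  FIRST(A)={b}

FIRST(S) = ["b"]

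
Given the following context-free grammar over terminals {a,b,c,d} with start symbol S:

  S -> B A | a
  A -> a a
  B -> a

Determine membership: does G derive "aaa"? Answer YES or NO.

CNF form of G:
  S -> B A | a
  A -> T0 T0
  B -> a
  T0 -> a

CYK fill:
  [0..0]={B,S,T0}  "a"  orig:{B,S}
  [1..1]={B,S,T0}  "a"  orig:{B,S}
  [2..2]={B,S,T0}  "a"  orig:{B,S}
  [0..1]={A}  "aa"
  [1..2]={A}  "aa"
  [0..2]={S}  "aaa"

S ∈ T[0,2] ⇒ YES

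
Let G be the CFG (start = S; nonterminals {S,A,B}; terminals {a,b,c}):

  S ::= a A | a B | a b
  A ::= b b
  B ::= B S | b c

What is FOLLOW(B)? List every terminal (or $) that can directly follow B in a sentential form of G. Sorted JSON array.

Compute FIRST by fixpoint:
iter 1:
  A via A→b b: +{b}
  B via B→b c: +{b}
  S via S→a A: +{a}
  S: {a}  A: {b}  B: {b}
iter 2: — fixpoint
  S: {a}  A: {b}  B: {b}

Compute FOLLOW by fixpoint:
FOLLOW(S) := {$}
iter 1:
  B→B S: FOLLOW(B) ⊇ FIRST(S) = {a}; new: +{a}
  B→B S: FOLLOW(S) ⊇ FOLLOW(B) ⊇ {a}; new: +{a}
  S→a A: FOLLOW(A) ⊇ FOLLOW(S) ⊇ {$,a}; new: +{$,a}
  S→a B: FOLLOW(B) ⊇ FOLLOW(S) ⊇ {$,a}; new: +{$}
  S: {$,a}  A: {$,a}  B: {$,a}
iter 2: — fixpoint
  S: {$,a}  A: {$,a}  B: {$,a}

FOLLOW(B) = ["$", "a"]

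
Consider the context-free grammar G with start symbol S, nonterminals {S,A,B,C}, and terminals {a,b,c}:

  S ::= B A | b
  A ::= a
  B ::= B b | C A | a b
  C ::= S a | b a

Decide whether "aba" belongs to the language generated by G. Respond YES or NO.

CNF form of G:
  S -> B A | b
  A -> a
  B -> B T0 | C A | T1 T0
  C -> S T1 | T0 T1
  T0 -> b
  T1 -> a

CYK table (by increasing span):
  cell(0,0) a: {A,T1}  orig:{A}
  cell(1,1) b: {S,T0}  orig:{S}
  cell(2,2) a: {A,T1}  orig:{A}
  cell(0,1) ab: {B}
  cell(1,2) ba: {C}
  cell(0,2) aba: {S}

S ∈ T[0,2] ⇒ YES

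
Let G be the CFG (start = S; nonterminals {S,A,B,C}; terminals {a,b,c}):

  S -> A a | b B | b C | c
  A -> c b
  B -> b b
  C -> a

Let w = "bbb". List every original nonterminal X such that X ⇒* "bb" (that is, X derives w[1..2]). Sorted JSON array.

Convert to CNF:
  S -> A T2 | T1 B | T1 C | c
  A -> T0 T1
  B -> T1 T1
  C -> a
  T0 -> c
  T1 -> b
  T2 -> a

CYK table (by increasing span), restricted to cells inside w[1..2]:
  cell(1,1) b: {T1}  orig:{}
  cell(2,2) b: {T1}  orig:{}
  cell(1,2) bb: {B}

Original NTs in T[1,2] deriving "bb": ["B"]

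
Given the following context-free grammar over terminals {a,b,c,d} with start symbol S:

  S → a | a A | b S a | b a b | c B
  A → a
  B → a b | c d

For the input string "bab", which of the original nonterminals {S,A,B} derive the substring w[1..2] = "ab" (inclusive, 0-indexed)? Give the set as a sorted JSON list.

Convert to CNF:
  S -> T0 A | T1 X4 | T1 X5 | T2 B | a
  A -> a
  B -> T0 T1 | T2 T3
  T0 -> a
  T1 -> b
  T2 -> c
  T3 -> d
  X4 -> S T0
  X5 -> T0 T1

CYK table (by increasing span), restricted to cells inside w[1..2]:
  cell(1,1) a: {A,S,T0}  orig:{A,S}
  cell(2,2) b: {T1}  orig:{}
  cell(1,2) ab: {B,X5}  orig:{B}

Original NTs in T[1,2] deriving "ab": ["B"]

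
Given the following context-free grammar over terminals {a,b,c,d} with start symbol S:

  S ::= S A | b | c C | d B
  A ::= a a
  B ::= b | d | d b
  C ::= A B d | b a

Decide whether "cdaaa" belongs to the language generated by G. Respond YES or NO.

Convert to CNF:
  S -> S A | T1 B | T3 C | b
  A -> T0 T0
  B -> T1 T2 | b | d
  C -> A X4 | T2 T0
  T0 -> a
  T1 -> d
  T2 -> b
  T3 -> c
  X4 -> B T1

CYK table (by increasing span):
  cell(0,0) c: {T3}  orig:{}
  cell(1,1) d: {B,T1}  orig:{B}
  cell(2,2) a: {T0}  orig:{}
  cell(3,3) a: {T0}  orig:{}
  cell(4,4) a: {T0}  orig:{}
  cell(0,1) cd: ∅
  cell(1,2) da: ∅
  cell(2,3) aa: {A}
  cell(3,4) aa: {A}
  cell(0,2) cda: ∅
  cell(1,3) daa: ∅
  cell(2,4) aaa: ∅
  cell(0,3) cdaa: ∅
  cell(1,4) daaa: ∅
  cell(0,4) cdaaa: ∅

S ∉ T[0,4] ⇒ NO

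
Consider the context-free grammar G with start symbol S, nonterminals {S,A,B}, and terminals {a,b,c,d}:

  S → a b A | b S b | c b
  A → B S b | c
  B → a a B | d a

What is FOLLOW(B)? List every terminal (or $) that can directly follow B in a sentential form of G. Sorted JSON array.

Compute FIRST by fixpoint:
round 1:
  A via A→c: +{c}
  B via B→a a B: +{a}
  B via B→d a: +{d}
  S via S→a b A: +{a}
  S via S→b S b: +{b}
  S via S→c b: +{c}
  S: {a,b,c}  A: {c}  B: {a,d}
round 2:
  A via A→B S b: +{a,d}
  S: {a,b,c}  A: {a,c,d}  B: {a,d}
round 3: (stable)
  S: {a,b,c}  A: {a,c,d}  B: {a,d}

FOLLOW iteration:
FOLLOW(S) := {$}
iter 1:
  A→B S b: FOLLOW(B) ⊇ FIRST(S) = {a,b,c}; new: +{a,b,c}
  A→B S b: FOLLOW(S) ⊇ FIRST(b) = {b}; new: +{b}
  S→a b A: FOLLOW(A) ⊇ FOLLOW(S) ⊇ {$,b}; new: +{$,b}
  FOLLOW[S]={$,b}  FOLLOW[A]={$,b}  FOLLOW[B]={a,b,c}
iter 2: (stable)
  FOLLOW[S]={$,b}  FOLLOW[A]={$,b}  FOLLOW[B]={a,b,c}

FOLLOW(B) = ["a", "b", "c"]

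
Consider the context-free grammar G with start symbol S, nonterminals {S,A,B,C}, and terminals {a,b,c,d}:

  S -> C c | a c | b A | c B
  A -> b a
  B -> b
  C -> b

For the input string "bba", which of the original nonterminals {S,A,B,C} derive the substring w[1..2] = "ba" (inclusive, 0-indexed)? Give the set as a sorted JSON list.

Convert to CNF:
  S -> C T2 | T0 A | T1 T2 | T2 B
  A -> T0 T1
  B -> b
  C -> b
  T0 -> b
  T1 -> a
  T2 -> c

CYK table (by increasing span) — only the sub-triangle for w[1..2]:
  [1..1]={B,C,T0}  "b"  orig:{B,C}
  [2..2]={T1}  "a"  orig:{}
  [1..2]={A}  "ba"

Original NTs in T[1,2] deriving "ba": ["A"]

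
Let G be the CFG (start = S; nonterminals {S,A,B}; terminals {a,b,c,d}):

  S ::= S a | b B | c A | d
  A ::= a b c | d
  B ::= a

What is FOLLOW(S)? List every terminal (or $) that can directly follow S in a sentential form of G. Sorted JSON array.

FIRST sets, iterate to fixpoint:
[1]
  A via A→a b c: +{a}
  A via A→d: +{d}
  B via B→a: +{a}
  S via S→b B: +{b}
  S via S→c A: +{c}
  S via S→d: +{d}
  FIRST(S)={b,c,d}  FIRST(A)={a,d}  FIRST(B)={a}
[2] (no change)
  FIRST(S)={b,c,d}  FIRST(A)={a,d}  FIRST(B)={a}

Compute FOLLOW by fixpoint:
seed FOLLOW(S) with $
round 1:
  S→S a: FOLLOW(S) ⊇ FIRST(a) = {a}; new: +{a}
  S→b B: FOLLOW(B) ⊇ FOLLOW(S) ⊇ {$,a}; new: +{$,a}
  S→c A: FOLLOW(A) ⊇ FOLLOW(S) ⊇ {$,a}; new: +{$,a}
  FOLLOW[S]={$,a}  FOLLOW[A]={$,a}  FOLLOW[B]={$,a}
round 2: done
  FOLLOW[S]={$,a}  FOLLOW[A]={$,a}  FOLLOW[B]={$,a}

FOLLOW(S) = ["$", "a"]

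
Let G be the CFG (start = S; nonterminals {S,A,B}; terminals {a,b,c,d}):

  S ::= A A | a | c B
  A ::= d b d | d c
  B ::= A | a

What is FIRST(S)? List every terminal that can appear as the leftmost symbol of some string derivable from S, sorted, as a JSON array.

FIRST iteration:
[1]
  A via A→d b d: +{d}
  B via B→A: +{d}
  B via B→a: +{a}
  S via S→A A: +{d}
  S via S→a: +{a}
  S via S→c B: +{c}
  FIRST[S]={a,c,d}  FIRST[A]={d}  FIRST[B]={a,d}
[2] (no change)
  FIRST[S]={a,c,d}  FIRST[A]={d}  FIRST[B]={a,d}

FIRST(S) = ["a", "c", "d"]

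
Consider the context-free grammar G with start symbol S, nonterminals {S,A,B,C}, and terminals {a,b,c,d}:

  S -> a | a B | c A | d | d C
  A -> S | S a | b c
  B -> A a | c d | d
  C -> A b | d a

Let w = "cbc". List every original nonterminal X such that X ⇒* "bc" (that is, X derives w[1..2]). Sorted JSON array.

Convert to CNF:
  S -> T0 B | T2 A | T3 C | a | d
  A -> S T0 | T0 B | T1 T2 | T2 A | T3 C | a | d
  B -> A T0 | T2 T3 | d
  C -> A T1 | T3 T0
  T0 -> a
  T1 -> b
  T2 -> c
  T3 -> d

Fill CYK table bottom-up (cells [i..j] with 1 ≤ i ≤ j ≤ 2 only):
  T[1,1] 'b' = {T1}  orig:{}
  T[2,2] 'c' = {T2}  orig:{}
  T[1,2] 'bc' = {A}

Original NTs in T[1,2] deriving "bc": ["A"]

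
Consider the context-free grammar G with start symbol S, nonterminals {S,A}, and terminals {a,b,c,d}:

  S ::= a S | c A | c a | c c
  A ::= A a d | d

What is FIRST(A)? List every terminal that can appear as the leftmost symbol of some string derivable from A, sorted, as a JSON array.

FIRST iteration:
iter 1:
  A via A→d: +{d}
  S via S→a S: +{a}
  S via S→c A: +{c}
  S: {a,c}  A: {d}
iter 2: (stable)
  S: {a,c}  A: {d}

FIRST(A) = ["d"]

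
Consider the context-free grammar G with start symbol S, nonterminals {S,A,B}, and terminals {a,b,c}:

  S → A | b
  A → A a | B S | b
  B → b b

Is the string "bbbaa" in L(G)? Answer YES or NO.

CNF form of G:
  S -> A T0 | B S | b
  A -> A T0 | B S | b
  B -> T1 T1
  T0 -> a
  T1 -> b

CYK table (by increasing span):
  cell(0,0) b: {A,S,T1}  orig:{A,S}
  cell(1,1) b: {A,S,T1}  orig:{A,S}
  cell(2,2) b: {A,S,T1}  orig:{A,S}
  cell(3,3) a: {T0}  orig:{}
  cell(4,4) a: {T0}  orig:{}
  cell(0,1) bb: {B}
  cell(1,2) bb: {B}
  cell(2,3) ba: {A,S}
  cell(3,4) aa: ∅
  cell(0,2) bbb: {A,S}
  cell(1,3) bba: ∅
  cell(2,4) baa: {A,S}
  cell(0,3) bbba: {A,S}
  cell(1,4) bbaa: ∅
  cell(0,4) bbbaa: {A,S}

S ∈ T[0,4] ⇒ YES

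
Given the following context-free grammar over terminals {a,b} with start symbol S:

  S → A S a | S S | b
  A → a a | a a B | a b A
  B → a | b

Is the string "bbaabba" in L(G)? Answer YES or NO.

CNF form of G:
  S -> A X4 | S S | b
  A -> T0 T0 | T0 X2 | T0 X3
  B -> a | b
  T0 -> a
  T1 -> b
  X2 -> T0 B
  X3 -> T1 A
  X4 -> S T0

CYK fill:
  cell(0,0) b: {B,S,T1}  orig:{B,S}
  cell(1,1) b: {B,S,T1}  orig:{B,S}
  cell(2,2) a: {B,T0}  orig:{B}
  cell(3,3) a: {B,T0}  orig:{B}
  cell(4,4) b: {B,S,T1}  orig:{B,S}
  cell(5,5) b: {B,S,T1}  orig:{B,S}
  cell(6,6) a: {B,T0}  orig:{B}
  cell(0,1) bb: {S}
  cell(1,2) ba: {X4}  orig:{}
  cell(2,3) aa: {A,X2}  orig:{A}
  cell(3,4) ab: {X2}  orig:{}
  cell(4,5) bb: {S}
  cell(5,6) ba: {X4}  orig:{}
  cell(0,2) bba: {X4}  orig:{}
  cell(1,3) baa: {X3}  orig:{}
  cell(2,4) aab: {A}
  cell(3,5) abb: ∅
  cell(4,6) bba: {X4}  orig:{}
  cell(0,3) bbaa: ∅
  cell(1,4) baab: {X3}  orig:{}
  cell(2,5) aabb: ∅
  cell(3,6) abba: ∅
  cell(0,4) bbaab: ∅
  cell(1,5) baabb: ∅
  cell(2,6) aabba: {S}
  cell(0,5) bbaabb: ∅
  cell(1,6) baabba: {S}
  cell(0,6) bbaabba: {S}

S ∈ T[0,6] ⇒ YES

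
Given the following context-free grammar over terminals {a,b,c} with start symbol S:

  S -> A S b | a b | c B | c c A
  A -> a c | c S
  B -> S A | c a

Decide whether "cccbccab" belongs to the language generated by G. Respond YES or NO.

CNF form of G:
  S -> A X3 | T0 T2 | T1 B | T1 X4
  A -> T0 T1 | T1 S
  B -> S A | T1 T0
  T0 -> a
  T1 -> c
  T2 -> b
  X3 -> S T2
  X4 -> T1 A

Fill CYK table bottom-up:
  T[0,0] 'c' = {T1}  orig:{}
  T[1,1] 'c' = {T1}  orig:{}
  T[2,2] 'c' = {T1}  orig:{}
  T[3,3] 'b' = {T2}  orig:{}
  T[4,4] 'c' = {T1}  orig:{}
  T[5,5] 'c' = {T1}  orig:{}
  T[6,6] 'a' = {T0}  orig:{}
  T[7,7] 'b' = {T2}  orig:{}
  T[0,1] 'cc' = ∅
  T[1,2] 'cc' = ∅
  T[2,3] 'cb' = ∅
  T[3,4] 'bc' = ∅
  T[4,5] 'cc' = ∅
  T[5,6] 'ca' = {B}
  T[6,7] 'ab' = {S}
  T[0,2] 'ccc' = ∅
  T[1,3] 'ccb' = ∅
  T[2,4] 'cbc' = ∅
  T[3,5] 'bcc' = ∅
  T[4,6] 'cca' = {S}
  T[5,7] 'cab' = {A}
  T[0,3] 'cccb' = ∅
  T[1,4] 'ccbc' = ∅
  T[2,5] 'cbcc' = ∅
  T[3,6] 'bcca' = ∅
  T[4,7] 'ccab' = {X3,X4}  orig:{}
  T[0,4] 'cccbc' = ∅
  T[1,5] 'ccbcc' = ∅
  T[2,6] 'cbcca' = ∅
  T[3,7] 'bccab' = ∅
  T[0,5] 'cccbcc' = ∅
  T[1,6] 'ccbcca' = ∅
  T[2,7] 'cbccab' = ∅
  T[0,6] 'cccbcca' = ∅
  T[1,7] 'ccbccab' = ∅
  T[0,7] 'cccbccab' = ∅

S ∉ T[0,7] ⇒ NO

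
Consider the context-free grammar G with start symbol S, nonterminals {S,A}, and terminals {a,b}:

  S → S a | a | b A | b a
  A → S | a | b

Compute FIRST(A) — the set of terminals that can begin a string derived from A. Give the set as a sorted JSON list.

FIRST iteration:
iter 1:
  A via A→a: +{a}
  A via A→b: +{b}
  S via S→a: +{a}
  S via S→b A: +{b}
  S: {a,b}  A: {a,b}
iter 2: — fixpoint
  S: {a,b}  A: {a,b}

FIRST(A) = ["a", "b"]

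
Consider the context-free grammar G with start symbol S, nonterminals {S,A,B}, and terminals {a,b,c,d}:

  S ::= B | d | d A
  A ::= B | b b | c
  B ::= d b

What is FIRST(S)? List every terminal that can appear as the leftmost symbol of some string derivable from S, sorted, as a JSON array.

Compute FIRST by fixpoint:
iter 1:
  A via A→b b: +{b}
  A via A→c: +{c}
  B via B→d b: +{d}
  S via S→B: +{d}
  S: {d}  A: {b,c}  B: {d}
iter 2:
  A via A→B: +{d}
  S: {d}  A: {b,c,d}  B: {d}
iter 3: — fixpoint
  S: {d}  A: {b,c,d}  B: {d}

FIRST(S) = ["d"]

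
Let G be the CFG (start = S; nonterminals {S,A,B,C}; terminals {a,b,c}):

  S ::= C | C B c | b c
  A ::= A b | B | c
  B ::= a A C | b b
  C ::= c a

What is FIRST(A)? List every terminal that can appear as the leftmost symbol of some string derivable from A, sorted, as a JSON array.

FIRST iteration:
[1]
  A via A→c: +{c}
  B via B→a A C: +{a}
  B via B→b b: +{b}
  C via C→c a: +{c}
  S via S→C: +{c}
  S via S→b c: +{b}
  FIRST(S)={b,c}  FIRST(A)={c}  FIRST(B)={a,b}  FIRST(C)={c}
[2]
  A via A→B: +{a,b}
  FIRST(S)={b,c}  FIRST(A)={a,b,c}  FIRST(B)={a,b}  FIRST(C)={c}
[3] done
  FIRST(S)={b,c}  FIRST(A)={a,b,c}  FIRST(B)={a,b}  FIRST(C)={c}

FIRST(A) = ["a", "b", "c"]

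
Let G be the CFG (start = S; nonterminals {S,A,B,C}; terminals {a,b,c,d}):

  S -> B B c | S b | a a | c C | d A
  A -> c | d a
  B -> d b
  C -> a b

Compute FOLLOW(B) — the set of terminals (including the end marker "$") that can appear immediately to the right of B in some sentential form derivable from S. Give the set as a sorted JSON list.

FIRST sets, iterate to fixpoint:
[1]
  A via A→c: +{c}
  A via A→d a: +{d}
  B via B→d b: +{d}
  C via C→a b: +{a}
  S via S→B B c: +{d}
  S via S→a a: +{a}
  S via S→c C: +{c}
  S: {a,c,d}  A: {c,d}  B: {d}  C: {a}
[2] (no change)
  S: {a,c,d}  A: {c,d}  B: {d}  C: {a}

Compute FOLLOW by fixpoint:
initialize: $ ∈ FOLLOW(S)
iter 1:
  S→B B c: FOLLOW(B) ⊇ FIRST(B) = {d}; new: +{d}
  S→B B c: FOLLOW(B) ⊇ FIRST(c) = {c}; new: +{c}
  S→S b: FOLLOW(S) ⊇ FIRST(b) = {b}; new: +{b}
  S→c C: FOLLOW(C) ⊇ FOLLOW(S) ⊇ {$,b}; new: +{$,b}
  S→d A: FOLLOW(A) ⊇ FOLLOW(S) ⊇ {$,b}; new: +{$,b}
  FOLLOW(S)={$,b}  FOLLOW(A)={$,b}  FOLLOW(B)={c,d}  FOLLOW(C)={$,b}
iter 2: done
  FOLLOW(S)={$,b}  FOLLOW(A)={$,b}  FOLLOW(B)={c,d}  FOLLOW(C)={$,b}

FOLLOW(B) = ["c", "d"]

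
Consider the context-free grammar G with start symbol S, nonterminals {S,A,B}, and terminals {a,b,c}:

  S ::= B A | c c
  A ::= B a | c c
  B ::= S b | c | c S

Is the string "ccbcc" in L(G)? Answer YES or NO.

Convert to CNF:
  S -> B A | T1 T1
  A -> B T0 | T1 T1
  B -> S T2 | T1 S | c
  T0 -> a
  T1 -> c
  T2 -> b

CYK table (by increasing span):
  T[0,0] 'c' = {B,T1}  orig:{B}
  T[1,1] 'c' = {B,T1}  orig:{B}
  T[2,2] 'b' = {T2}  orig:{}
  T[3,3] 'c' = {B,T1}  orig:{B}
  T[4,4] 'c' = {B,T1}  orig:{B}
  T[0,1] 'cc' = {A,S}
  T[1,2] 'cb' = ∅
  T[2,3] 'bc' = ∅
  T[3,4] 'cc' = {A,S}
  T[0,2] 'ccb' = {B}
  T[1,3] 'cbc' = ∅
  T[2,4] 'bcc' = ∅
  T[0,3] 'ccbc' = ∅
  T[1,4] 'cbcc' = ∅
  T[0,4] 'ccbcc' = {S}

S ∈ T[0,4] ⇒ YES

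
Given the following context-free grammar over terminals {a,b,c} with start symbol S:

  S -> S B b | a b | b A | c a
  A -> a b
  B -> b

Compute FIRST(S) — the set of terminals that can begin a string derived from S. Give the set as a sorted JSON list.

FIRST sets, iterate to fixpoint:
pass 1:
  A via A→a b: +{a}
  B via B→b: +{b}
  S via S→a b: +{a}
  S via S→b A: +{b}
  S via S→c a: +{c}
  FIRST[S]={a,b,c}  FIRST[A]={a}  FIRST[B]={b}
pass 2: done
  FIRST[S]={a,b,c}  FIRST[A]={a}  FIRST[B]={b}

FIRST(S) = ["a", "b", "c"]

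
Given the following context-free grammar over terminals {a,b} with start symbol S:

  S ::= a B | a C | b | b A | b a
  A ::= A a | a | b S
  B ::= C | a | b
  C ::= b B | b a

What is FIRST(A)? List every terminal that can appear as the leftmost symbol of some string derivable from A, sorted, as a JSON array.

FIRST sets, iterate to fixpoint:
iter 1:
  A via A→a: +{a}
  A via A→b S: +{b}
  B via B→a: +{a}
  B via B→b: +{b}
  C via C→b B: +{b}
  S via S→a B: +{a}
  S via S→b: +{b}
  FIRST[S]={a,b}  FIRST[A]={a,b}  FIRST[B]={a,b}  FIRST[C]={b}
iter 2: (no change)
  FIRST[S]={a,b}  FIRST[A]={a,b}  FIRST[B]={a,b}  FIRST[C]={b}

FIRST(A) = ["a", "b"]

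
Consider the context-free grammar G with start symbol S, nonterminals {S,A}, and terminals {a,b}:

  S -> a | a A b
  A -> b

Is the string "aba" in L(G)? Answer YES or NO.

CNF form of G:
  S -> T0 X2 | a
  A -> b
  T0 -> a
  T1 -> b
  X2 -> A T1

Fill CYK table bottom-up:
  [0..0]={S,T0}  "a"  orig:{S}
  [1..1]={A,T1}  "b"  orig:{A}
  [2..2]={S,T0}  "a"  orig:{S}
  [0..1]=∅  "ab"
  [1..2]=∅  "ba"
  [0..2]=∅  "aba"

S ∉ T[0,2] ⇒ NO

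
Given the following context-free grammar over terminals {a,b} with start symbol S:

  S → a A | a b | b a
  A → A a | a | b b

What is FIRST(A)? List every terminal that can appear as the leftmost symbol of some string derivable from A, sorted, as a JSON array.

FIRST sets, iterate to fixpoint:
[1]
  A via A→a: +{a}
  A via A→b b: +{b}
  S via S→a A: +{a}
  S via S→b a: +{b}
  S: {a,b}  A: {a,b}
[2] — fixpoint
  S: {a,b}  A: {a,b}

FIRST(A) = ["a", "b"]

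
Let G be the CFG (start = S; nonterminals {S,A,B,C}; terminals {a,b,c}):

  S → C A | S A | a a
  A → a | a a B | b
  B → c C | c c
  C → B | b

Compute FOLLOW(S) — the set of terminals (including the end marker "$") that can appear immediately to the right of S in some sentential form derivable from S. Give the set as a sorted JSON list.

FIRST sets, iterate to fixpoint:
round 1:
  A via A→a: +{a}
  A via A→b: +{b}
  B via B→c C: +{c}
  C via C→B: +{c}
  C via C→b: +{b}
  S via S→C A: +{b,c}
  S via S→a a: +{a}
  S: {a,b,c}  A: {a,b}  B: {c}  C: {b,c}
round 2: (no change)
  S: {a,b,c}  A: {a,b}  B: {c}  C: {b,c}

FOLLOW sets:
FOLLOW(S) := {$}
round 1:
  S→C A: FOLLOW(C) ⊇ FIRST(A) = {a,b}; new: +{a,b}
  S→C A: FOLLOW(A) ⊇ FOLLOW(S) ⊇ {$}; new: +{$}
  S→S A: FOLLOW(S) ⊇ FIRST(A) = {a,b}; new: +{a,b}
  S→S A: FOLLOW(A) ⊇ FOLLOW(S) ⊇ {$,a,b}; new: +{a,b}
  S: {$,a,b}  A: {$,a,b}  B: {}  C: {a,b}
round 2:
  A→a a B: FOLLOW(B) ⊇ FOLLOW(A) ⊇ {$,a,b}; new: +{$,a,b}
  B→c C: FOLLOW(C) ⊇ FOLLOW(B) ⊇ {$,a,b}; new: +{$}
  S: {$,a,b}  A: {$,a,b}  B: {$,a,b}  C: {$,a,b}
round 3: done
  S: {$,a,b}  A: {$,a,b}  B: {$,a,b}  C: {$,a,b}

FOLLOW(S) = ["$", "a", "b"]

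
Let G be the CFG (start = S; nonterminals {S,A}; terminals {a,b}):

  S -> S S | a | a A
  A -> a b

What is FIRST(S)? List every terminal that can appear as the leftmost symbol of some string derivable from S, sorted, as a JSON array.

Compute FIRST by fixpoint:
iter 1:
  A via A→a b: +{a}
  S via S→a: +{a}
  FIRST[S]={a}  FIRST[A]={a}
iter 2: (no change)
  FIRST[S]={a}  FIRST[A]={a}

FIRST(S) = ["a"]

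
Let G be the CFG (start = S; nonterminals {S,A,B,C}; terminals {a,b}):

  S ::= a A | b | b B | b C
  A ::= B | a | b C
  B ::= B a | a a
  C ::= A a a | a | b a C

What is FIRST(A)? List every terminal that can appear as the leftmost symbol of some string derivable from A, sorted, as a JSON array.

FIRST sets, iterate to fixpoint:
round 1:
  A via A→a: +{a}
  A via A→b C: +{b}
  B via B→a a: +{a}
  C via C→A a a: +{a,b}
  S via S→a A: +{a}
  S via S→b: +{b}
  FIRST(S)={a,b}  FIRST(A)={a,b}  FIRST(B)={a}  FIRST(C)={a,b}
round 2: (stable)
  FIRST(S)={a,b}  FIRST(A)={a,b}  FIRST(B)={a}  FIRST(C)={a,b}

FIRST(A) = ["a", "b"]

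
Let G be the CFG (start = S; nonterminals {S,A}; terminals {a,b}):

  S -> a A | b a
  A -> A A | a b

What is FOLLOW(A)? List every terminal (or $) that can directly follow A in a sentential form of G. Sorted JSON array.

Compute FIRST by fixpoint:
round 1:
  A via A→a b: +{a}
  S via S→a A: +{a}
  S via S→b a: +{b}
  FIRST[S]={a,b}  FIRST[A]={a}
round 2: (stable)
  FIRST[S]={a,b}  FIRST[A]={a}

FOLLOW iteration:
initialize: $ ∈ FOLLOW(S)
[1]
  A→A A: FOLLOW(A) ⊇ FIRST(A) = {a}; new: +{a}
  S→a A: FOLLOW(A) ⊇ FOLLOW(S) ⊇ {$}; new: +{$}
  FOLLOW(S)={$}  FOLLOW(A)={$,a}
[2] done
  FOLLOW(S)={$}  FOLLOW(A)={$,a}

FOLLOW(A) = ["$", "a"]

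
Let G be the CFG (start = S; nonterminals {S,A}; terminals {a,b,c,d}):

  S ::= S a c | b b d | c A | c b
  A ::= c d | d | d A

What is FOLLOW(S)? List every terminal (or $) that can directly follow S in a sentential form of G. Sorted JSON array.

Compute FIRST by fixpoint:
[1]
  A via A→c d: +{c}
  A via A→d: +{d}
  S via S→b b d: +{b}
  S via S→c A: +{c}
  FIRST(S)={b,c}  FIRST(A)={c,d}
[2] — fixpoint
  FIRST(S)={b,c}  FIRST(A)={c,d}

FOLLOW iteration:
seed FOLLOW(S) with $
[1]
  S→S a c: FOLLOW(S) ⊇ FIRST(a) = {a}; new: +{a}
  S→c A: FOLLOW(A) ⊇ FOLLOW(S) ⊇ {$,a}; new: +{$,a}
  FOLLOW(S)={$,a}  FOLLOW(A)={$,a}
[2] (stable)
  FOLLOW(S)={$,a}  FOLLOW(A)={$,a}

FOLLOW(S) = ["$", "a"]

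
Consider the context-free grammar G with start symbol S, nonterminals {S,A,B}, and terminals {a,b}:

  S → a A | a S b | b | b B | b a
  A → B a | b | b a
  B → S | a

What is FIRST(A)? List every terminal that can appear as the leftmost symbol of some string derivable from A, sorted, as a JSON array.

FIRST iteration:
[1]
  A via A→b: +{b}
  B via B→a: +{a}
  S via S→a A: +{a}
  S via S→b: +{b}
  FIRST[S]={a,b}  FIRST[A]={b}  FIRST[B]={a}
[2]
  A via A→B a: +{a}
  B via B→S: +{b}
  FIRST[S]={a,b}  FIRST[A]={a,b}  FIRST[B]={a,b}
[3] — fixpoint
  FIRST[S]={a,b}  FIRST[A]={a,b}  FIRST[B]={a,b}

FIRST(A) = ["a", "b"]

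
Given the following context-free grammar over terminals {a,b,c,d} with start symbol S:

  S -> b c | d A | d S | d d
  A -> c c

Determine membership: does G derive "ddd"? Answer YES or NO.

Convert to CNF:
  S -> T1 T0 | T2 A | T2 S | T2 T2
  A -> T0 T0
  T0 -> c
  T1 -> b
  T2 -> d

CYK table (by increasing span):
  T[0,0] 'd' = {T2}  orig:{}
  T[1,1] 'd' = {T2}  orig:{}
  T[2,2] 'd' = {T2}  orig:{}
  T[0,1] 'dd' = {S}
  T[1,2] 'dd' = {S}
  T[0,2] 'ddd' = {S}

S ∈ T[0,2] ⇒ YES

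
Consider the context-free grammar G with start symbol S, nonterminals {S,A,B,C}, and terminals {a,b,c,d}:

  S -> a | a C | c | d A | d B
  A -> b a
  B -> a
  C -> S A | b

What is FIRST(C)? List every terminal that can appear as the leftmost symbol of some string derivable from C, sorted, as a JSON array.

Compute FIRST by fixpoint:
pass 1:
  A via A→b a: +{b}
  B via B→a: +{a}
  C via C→b: +{b}
  S via S→a: +{a}
  S via S→c: +{c}
  S via S→d A: +{d}
  FIRST(S)={a,c,d}  FIRST(A)={b}  FIRST(B)={a}  FIRST(C)={b}
pass 2:
  C via C→S A: +{a,c,d}
  FIRST(S)={a,c,d}  FIRST(A)={b}  FIRST(B)={a}  FIRST(C)={a,b,c,d}
pass 3: — fixpoint
  FIRST(S)={a,c,d}  FIRST(A)={b}  FIRST(B)={a}  FIRST(C)={a,b,c,d}

FIRST(C) = ["a", "b", "c", "d"]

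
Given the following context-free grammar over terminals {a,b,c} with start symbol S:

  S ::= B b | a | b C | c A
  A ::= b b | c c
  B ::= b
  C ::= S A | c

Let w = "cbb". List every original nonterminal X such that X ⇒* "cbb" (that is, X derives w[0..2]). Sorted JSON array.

CNF form of G:
  S -> B T0 | T0 C | T1 A | a
  A -> T0 T0 | T1 T1
  B -> b
  C -> S A | c
  T0 -> b
  T1 -> c

CYK table (by increasing span), restricted to cells inside w[0..2]:
  cell(0,0) c: {C,T1}  orig:{C}
  cell(1,1) b: {B,T0}  orig:{B}
  cell(2,2) b: {B,T0}  orig:{B}
  cell(0,1) cb: ∅
  cell(1,2) bb: {A,S}
  cell(0,2) cbb: {S}

Original NTs in T[0,2] deriving "cbb": ["S"]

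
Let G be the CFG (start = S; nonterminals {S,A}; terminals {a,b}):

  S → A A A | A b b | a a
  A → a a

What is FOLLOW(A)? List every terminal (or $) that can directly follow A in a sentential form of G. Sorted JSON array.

Compute FIRST by fixpoint:
iter 1:
  A via A→a a: +{a}
  S via S→A A A: +{a}
  S: {a}  A: {a}
iter 2: (no change)
  S: {a}  A: {a}

FOLLOW sets:
FOLLOW(S) := {$}
iter 1:
  S→A A A: FOLLOW(A) ⊇ FIRST(A) = {a}; new: +{a}
  S→A A A: FOLLOW(A) ⊇ FOLLOW(S) ⊇ {$}; new: +{$}
  S→A b b: FOLLOW(A) ⊇ FIRST(b) = {b}; new: +{b}
  FOLLOW(S)={$}  FOLLOW(A)={$,a,b}
iter 2: (stable)
  FOLLOW(S)={$}  FOLLOW(A)={$,a,b}

FOLLOW(A) = ["$", "a", "b"]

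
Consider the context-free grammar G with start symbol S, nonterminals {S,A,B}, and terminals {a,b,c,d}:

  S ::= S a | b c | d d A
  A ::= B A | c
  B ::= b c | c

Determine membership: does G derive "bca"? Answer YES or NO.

CNF form of G:
  S -> S T2 | T0 T1 | T3 X4
  A -> B A | c
  B -> T0 T1 | c
  T0 -> b
  T1 -> c
  T2 -> a
  T3 -> d
  X4 -> T3 A

CYK table (by increasing span):
  cell(0,0) b: {T0}  orig:{}
  cell(1,1) c: {A,B,T1}  orig:{A,B}
  cell(2,2) a: {T2}  orig:{}
  cell(0,1) bc: {B,S}
  cell(1,2) ca: ∅
  cell(0,2) bca: {S}

S ∈ T[0,2] ⇒ YES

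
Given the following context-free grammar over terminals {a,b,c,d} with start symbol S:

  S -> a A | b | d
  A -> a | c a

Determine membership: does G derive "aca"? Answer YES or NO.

Convert to CNF:
  S -> T1 A | b | d
  A -> T0 T1 | a
  T0 -> c
  T1 -> a

CYK table (by increasing span):
  [0..0]={A,T1}  "a"  orig:{A}
  [1..1]={T0}  "c"  orig:{}
  [2..2]={A,T1}  "a"  orig:{A}
  [0..1]=∅  "ac"
  [1..2]={A}  "ca"
  [0..2]={S}  "aca"

S ∈ T[0,2] ⇒ YES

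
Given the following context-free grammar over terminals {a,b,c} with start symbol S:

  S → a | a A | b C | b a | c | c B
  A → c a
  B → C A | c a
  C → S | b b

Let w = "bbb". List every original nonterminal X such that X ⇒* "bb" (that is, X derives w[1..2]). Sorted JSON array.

Convert to CNF:
  S -> T0 B | T1 A | T2 C | T2 T1 | a | c
  A -> T0 T1
  B -> C A | T0 T1
  C -> T0 B | T1 A | T2 C | T2 T1 | T2 T2 | a | c
  T0 -> c
  T1 -> a
  T2 -> b

CYK table (by increasing span) — only the sub-triangle for w[1..2]:
  T[1,1] 'b' = {T2}  orig:{}
  T[2,2] 'b' = {T2}  orig:{}
  T[1,2] 'bb' = {C}

Original NTs in T[1,2] deriving "bb": ["C"]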